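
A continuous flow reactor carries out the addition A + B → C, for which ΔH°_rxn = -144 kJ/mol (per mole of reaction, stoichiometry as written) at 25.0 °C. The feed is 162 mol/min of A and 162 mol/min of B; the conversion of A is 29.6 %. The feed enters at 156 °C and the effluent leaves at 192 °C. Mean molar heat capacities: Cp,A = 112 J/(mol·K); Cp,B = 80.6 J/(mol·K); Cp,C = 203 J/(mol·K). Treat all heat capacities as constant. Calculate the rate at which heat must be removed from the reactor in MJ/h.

Q_out = 342 MJ/h

Extent of reaction ξ = 0.296 × 162 = 47.952 mol/min
Reaction term: ξ·ΔH°_rxn = 47.952 × -144 = -6905.1 kJ/min
Sensible, feed 156→25 °C: -4087.4 kJ/min
Outlet flows (mol/min): A 114.05, B 114.05, C 47.952
Sensible, products 25→192 °C: 5293.9 kJ/min
Q = ΔH = -5698.6 kJ/min = -94.976 kW
Heat removed = 341.91 MJ/h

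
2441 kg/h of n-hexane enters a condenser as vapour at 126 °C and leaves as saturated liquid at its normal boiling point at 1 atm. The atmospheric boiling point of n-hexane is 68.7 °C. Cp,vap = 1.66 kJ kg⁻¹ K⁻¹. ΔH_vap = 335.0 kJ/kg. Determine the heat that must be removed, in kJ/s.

vapour 126→68.7 °C: -95.118 kJ/kg
condensation at 68.7 °C: -335 kJ/kg
Δh = -95.118 + -335 = -430.12 kJ/kg
Q = ṁ·Δh = 2441 kg/h × -430.12 kJ/kg = -1.0499e+06 kJ/h
|Q| = 291.64 kW

Q_c = 292 kJ/s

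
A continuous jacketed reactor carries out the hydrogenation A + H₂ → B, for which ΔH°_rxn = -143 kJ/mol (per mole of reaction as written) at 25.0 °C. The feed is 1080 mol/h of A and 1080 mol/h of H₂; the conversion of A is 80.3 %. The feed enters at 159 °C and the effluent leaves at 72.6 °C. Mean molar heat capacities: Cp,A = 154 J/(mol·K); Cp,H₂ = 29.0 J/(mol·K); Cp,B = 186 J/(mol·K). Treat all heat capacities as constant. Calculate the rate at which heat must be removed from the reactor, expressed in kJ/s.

Q_out = 39.2 kJ/s

Extent of reaction ξ = 0.803 × 1080 = 867.24 mol/h
Reaction term: ξ·ΔH°_rxn = 867.24 × -143 = -124020 kJ/h
Sensible, feed 159→25 °C: -26484 kJ/h
Outlet flows (mol/h): A 212.76, H₂ 212.76, B 867.24
Sensible, products 25→72.6 °C: 9531.5 kJ/h
Q = ΔH = -140970 kJ/h = -39.158 kW
Heat removed = 39.158 kJ/s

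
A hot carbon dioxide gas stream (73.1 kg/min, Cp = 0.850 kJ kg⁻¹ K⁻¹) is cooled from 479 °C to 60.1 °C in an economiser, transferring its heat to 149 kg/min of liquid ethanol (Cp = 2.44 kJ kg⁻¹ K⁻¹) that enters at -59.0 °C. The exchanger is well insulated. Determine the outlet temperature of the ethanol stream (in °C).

Heat released by hot stream: Q = 73.1 × 0.850 × (479 − 60.1) = 26028 kJ/min
Energy balance on cold side (adiabatic exchanger): Q = ṁ_c·Cp_c·(T_c,out − T_c,in)
T_c,out = -59.0 + 26028/(149 × 2.44) = 12.593 °C

T_c,out = 12.6 °C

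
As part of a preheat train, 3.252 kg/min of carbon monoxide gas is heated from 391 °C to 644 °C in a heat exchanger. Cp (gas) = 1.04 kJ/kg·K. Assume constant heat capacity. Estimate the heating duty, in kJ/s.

Q = ṁ·Cp·ΔT = 3.252 × 1.04 × (644 − 391) = 855.67 kJ/min
Converting: 855.67 / 60 s = 14.261 kW

Q = 14.3 kJ/s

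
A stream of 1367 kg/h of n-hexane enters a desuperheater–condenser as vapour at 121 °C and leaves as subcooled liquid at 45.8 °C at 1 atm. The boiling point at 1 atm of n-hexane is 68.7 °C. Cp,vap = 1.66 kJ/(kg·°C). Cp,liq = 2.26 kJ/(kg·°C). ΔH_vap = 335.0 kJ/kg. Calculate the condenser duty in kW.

Q_c = 180 kW

vapour 121→68.7 °C: -86.818 kJ/kg
condensation at 68.7 °C: -335 kJ/kg
liquid 68.7→45.8 °C: -51.754 kJ/kg
Δh = -86.818 + -335 + -51.754 = -473.57 kJ/kg
Q = ṁ·Δh = 1367 kg/h × -473.57 kJ/kg = -647370 kJ/h
|Q| = 179.83 kW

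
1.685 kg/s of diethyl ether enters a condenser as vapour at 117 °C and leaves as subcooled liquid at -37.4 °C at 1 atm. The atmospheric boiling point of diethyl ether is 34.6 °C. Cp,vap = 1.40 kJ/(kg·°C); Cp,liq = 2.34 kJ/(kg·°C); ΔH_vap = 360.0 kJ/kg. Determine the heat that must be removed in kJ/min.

vapour 117→34.6 °C: -115.36 kJ/kg
condensation at 34.6 °C: -360 kJ/kg
liquid 34.6→-37.4 °C: -168.48 kJ/kg
Δh = -115.36 + -360 + -168.48 = -643.84 kJ/kg
Q = ṁ·Δh = 1.685 kg/s × -643.84 kJ/kg = -1084.9 kJ/s
|Q| = 1084.9 kW = 65092 kJ/min

Q_c = 65100 kJ/min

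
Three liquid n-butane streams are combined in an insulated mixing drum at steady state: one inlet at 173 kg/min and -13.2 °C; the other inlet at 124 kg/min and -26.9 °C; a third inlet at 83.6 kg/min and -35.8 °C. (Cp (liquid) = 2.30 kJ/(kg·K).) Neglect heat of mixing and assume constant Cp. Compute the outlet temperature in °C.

No heat crosses the boundary, so H_out = H_in.
T_out = Σ ṁᵢCp,ᵢTᵢ / Σ ṁᵢCp,ᵢ
      = -19808 / 875.38 = -22.628 °C

T_out = -22.6 °C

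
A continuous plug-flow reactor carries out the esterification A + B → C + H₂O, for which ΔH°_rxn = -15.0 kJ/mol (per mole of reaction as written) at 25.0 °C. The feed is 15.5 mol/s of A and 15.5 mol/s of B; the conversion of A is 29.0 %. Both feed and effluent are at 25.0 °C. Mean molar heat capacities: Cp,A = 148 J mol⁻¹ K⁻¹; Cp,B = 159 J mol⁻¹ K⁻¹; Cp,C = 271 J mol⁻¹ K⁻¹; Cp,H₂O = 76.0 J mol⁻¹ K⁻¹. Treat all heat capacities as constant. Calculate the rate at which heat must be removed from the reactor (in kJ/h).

Q_out = 243000 kJ/h

Extent of reaction ξ = 0.290 × 15.5 = 4.495 mol/s
Reaction term: ξ·ΔH°_rxn = 4.495 × -15.0 = -67.425 kJ/s
Q = ΔH = -67.425 kJ/s = -67.425 kW
Heat removed = 242730 kJ/h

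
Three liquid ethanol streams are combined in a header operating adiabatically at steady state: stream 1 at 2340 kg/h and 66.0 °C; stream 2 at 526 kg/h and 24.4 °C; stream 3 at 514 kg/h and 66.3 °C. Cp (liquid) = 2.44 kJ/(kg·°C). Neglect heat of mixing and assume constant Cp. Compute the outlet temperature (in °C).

Adiabatic, steady state ⇒ Σ ṁᵢCp,ᵢ(T_out − Tᵢ) = 0
T_out = Σ ṁᵢCp,ᵢTᵢ / Σ ṁᵢCp,ᵢ
      = 491300 / 8247.2 = 59.572 °C

T_out = 59.6 °C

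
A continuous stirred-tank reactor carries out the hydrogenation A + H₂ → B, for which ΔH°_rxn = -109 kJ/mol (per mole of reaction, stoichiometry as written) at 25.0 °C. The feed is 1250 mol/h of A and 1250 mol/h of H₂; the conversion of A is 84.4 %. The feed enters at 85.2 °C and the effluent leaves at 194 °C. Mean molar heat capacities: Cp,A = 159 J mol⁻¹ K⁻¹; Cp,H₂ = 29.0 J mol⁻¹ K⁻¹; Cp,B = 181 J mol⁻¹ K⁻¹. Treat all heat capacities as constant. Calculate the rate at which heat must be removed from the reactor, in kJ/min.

Q_out = 1510 kJ/min

Extent of reaction ξ = 0.844 × 1250 = 1055 mol/h
Reaction term: ξ·ΔH°_rxn = 1055 × -109 = -115000 kJ/h
Sensible, feed 85.2→25 °C: -14147 kJ/h
Outlet flows (mol/h): A 195, H₂ 195, B 1055
Sensible, products 25→194 °C: 38467 kJ/h
Q = ΔH = -90675 kJ/h = -25.188 kW
Heat removed = 1511.3 kJ/min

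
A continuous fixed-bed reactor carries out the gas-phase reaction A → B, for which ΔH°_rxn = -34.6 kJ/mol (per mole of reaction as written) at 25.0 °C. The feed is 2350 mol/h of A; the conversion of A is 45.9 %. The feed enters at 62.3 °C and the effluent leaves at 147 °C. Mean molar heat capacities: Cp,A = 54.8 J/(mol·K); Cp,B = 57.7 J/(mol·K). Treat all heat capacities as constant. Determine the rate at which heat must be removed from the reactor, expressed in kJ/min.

Q_out = 434 kJ/min

Extent of reaction ξ = 0.459 × 2350 = 1078.7 mol/h
Reaction term: ξ·ΔH°_rxn = 1078.7 × -34.6 = -37321 kJ/h
Sensible, feed 62.3→25 °C: -4803.5 kJ/h
Outlet flows (mol/h): A 1271.3, B 1078.7
Sensible, products 25→147 °C: 16093 kJ/h
Q = ΔH = -26032 kJ/h = -7.2311 kW
Heat removed = 433.87 kJ/min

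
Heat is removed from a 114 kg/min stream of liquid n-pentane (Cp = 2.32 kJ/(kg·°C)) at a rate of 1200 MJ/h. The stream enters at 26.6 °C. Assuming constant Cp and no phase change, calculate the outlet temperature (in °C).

Q = 1200 MJ/h = 20000 kJ/min
ΔT = Q/(ṁ·Cp) = 20000/(114×2.32) = 75.62 K
T_out = 26.6 − 75.62 = -49.02 °C

T_out = -49.0 °C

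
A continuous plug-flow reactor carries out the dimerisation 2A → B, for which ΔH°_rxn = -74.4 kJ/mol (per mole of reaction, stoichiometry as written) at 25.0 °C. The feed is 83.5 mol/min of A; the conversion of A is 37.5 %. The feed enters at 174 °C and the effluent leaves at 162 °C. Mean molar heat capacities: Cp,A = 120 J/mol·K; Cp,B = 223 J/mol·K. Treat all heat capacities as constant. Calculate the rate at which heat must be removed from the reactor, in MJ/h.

Q_out = 79.3 MJ/h

Extent of reaction ξ = 0.375 × 83.5 / 2 = 15.656 mol/min
Reaction term: ξ·ΔH°_rxn = 15.656 × -74.4 = -1164.8 kJ/min
Sensible, feed 174→25 °C: -1493 kJ/min
Outlet flows (mol/min): A 52.188, B 15.656
Sensible, products 25→162 °C: 1336.3 kJ/min
Q = ΔH = -1321.5 kJ/min = -22.025 kW
Heat removed = 79.292 MJ/h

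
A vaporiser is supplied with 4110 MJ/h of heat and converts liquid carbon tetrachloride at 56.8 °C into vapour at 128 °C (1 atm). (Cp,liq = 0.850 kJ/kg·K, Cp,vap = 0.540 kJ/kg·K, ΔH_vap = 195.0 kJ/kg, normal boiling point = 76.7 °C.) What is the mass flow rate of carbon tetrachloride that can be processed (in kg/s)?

Δh = 0.850×(76.7−56.8) + 195.0 + 0.540×(128−76.7) = 239.62 kJ/kg
Q = 4110 MJ/h = 1141.7 kJ/s = 1141.7 kJ/s
ṁ = Q/Δh = 1141.7 / 239.62 = 4.7645 kg/s

ṁ = 4.76 kg/s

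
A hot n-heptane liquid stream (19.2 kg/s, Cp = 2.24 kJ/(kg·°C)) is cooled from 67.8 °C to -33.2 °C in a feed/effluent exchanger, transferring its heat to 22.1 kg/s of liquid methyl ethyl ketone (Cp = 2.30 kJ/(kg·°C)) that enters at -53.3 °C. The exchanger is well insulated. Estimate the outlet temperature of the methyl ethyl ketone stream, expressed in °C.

T_c,out = 32.2 °C

Heat released by hot stream: Q = 19.2 × 2.24 × (67.8 − -33.2) = 4343.8 kJ/s
Energy balance on cold side (adiabatic exchanger): Q = ṁ_c·Cp_c·(T_c,out − T_c,in)
T_c,out = -53.3 + 4343.8/(22.1 × 2.30) = 32.158 °C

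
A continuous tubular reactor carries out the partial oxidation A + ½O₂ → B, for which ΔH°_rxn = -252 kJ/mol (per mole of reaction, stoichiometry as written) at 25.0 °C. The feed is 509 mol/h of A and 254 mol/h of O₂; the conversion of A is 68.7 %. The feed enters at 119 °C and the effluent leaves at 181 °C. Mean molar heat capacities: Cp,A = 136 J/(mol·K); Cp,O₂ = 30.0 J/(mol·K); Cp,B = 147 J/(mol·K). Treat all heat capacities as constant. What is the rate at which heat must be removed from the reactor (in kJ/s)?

Extent of reaction ξ = 0.687 × 509 = 349.68 mol/h
Reaction term: ξ·ΔH°_rxn = 349.68 × -252 = -88120 kJ/h
Sensible, feed 119→25 °C: -7223.3 kJ/h
Outlet flows (mol/h): A 159.32, O₂ 79.158, B 349.68
Sensible, products 25→181 °C: 11769 kJ/h
Q = ΔH = -83574 kJ/h = -23.215 kW
Heat removed = 23.215 kJ/s

Q_out = 23.2 kJ/s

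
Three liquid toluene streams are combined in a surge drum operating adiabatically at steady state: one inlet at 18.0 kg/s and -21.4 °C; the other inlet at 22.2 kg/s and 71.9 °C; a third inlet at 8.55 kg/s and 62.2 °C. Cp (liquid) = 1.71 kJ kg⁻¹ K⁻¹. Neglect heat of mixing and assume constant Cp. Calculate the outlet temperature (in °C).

Adiabatic, steady state ⇒ Σ ṁᵢCp,ᵢ(T_out − Tᵢ) = 0
Σ ṁᵢCp,ᵢTᵢ = 18.0×1.71×-21.4 + 22.2×1.71×71.9 + 8.55×1.71×62.2 = 2980.2
Σ ṁᵢCp,ᵢ = 18.0×1.71 + 22.2×1.71 + 8.55×1.71 = 83.362
T_out = 2980.2 / 83.362 = 35.75 °C

T_out = 35.7 °C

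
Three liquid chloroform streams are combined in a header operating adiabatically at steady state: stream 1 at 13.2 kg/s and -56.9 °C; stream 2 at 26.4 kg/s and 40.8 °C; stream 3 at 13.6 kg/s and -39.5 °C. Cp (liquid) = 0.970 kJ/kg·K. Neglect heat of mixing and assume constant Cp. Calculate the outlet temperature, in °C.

No heat crosses the boundary, so H_out = H_in.
T_out = Σ ṁᵢCp,ᵢTᵢ / Σ ṁᵢCp,ᵢ
      = -204.83 / 51.604 = -3.9692 °C

T_out = -3.97 °C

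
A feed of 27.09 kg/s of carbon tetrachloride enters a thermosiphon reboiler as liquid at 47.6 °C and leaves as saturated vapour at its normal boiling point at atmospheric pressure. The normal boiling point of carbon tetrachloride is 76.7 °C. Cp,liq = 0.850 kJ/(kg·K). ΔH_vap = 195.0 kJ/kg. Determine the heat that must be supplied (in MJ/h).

liquid 47.6→76.7 °C: 24.735 kJ/kg
vaporisation at 76.7 °C: 195 kJ/kg
Δh = 24.735 + 195 = 219.74 kJ/kg
Q = ṁ·Δh = 27.09 kg/s × 219.74 kJ/kg = 5952.6 kJ/s
|Q| = 5952.6 kW = 21429 MJ/h

Q = 21400 MJ/h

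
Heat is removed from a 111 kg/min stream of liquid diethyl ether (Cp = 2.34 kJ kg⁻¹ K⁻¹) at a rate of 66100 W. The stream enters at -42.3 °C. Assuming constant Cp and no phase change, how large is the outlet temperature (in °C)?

T_out = -57.6 °C

Q = 66100 W = 3966 kJ/min
ΔT = Q/(ṁ·Cp) = 3966/(111×2.34) = 15.269 K
T_out = -42.3 − 15.269 = -57.569 °C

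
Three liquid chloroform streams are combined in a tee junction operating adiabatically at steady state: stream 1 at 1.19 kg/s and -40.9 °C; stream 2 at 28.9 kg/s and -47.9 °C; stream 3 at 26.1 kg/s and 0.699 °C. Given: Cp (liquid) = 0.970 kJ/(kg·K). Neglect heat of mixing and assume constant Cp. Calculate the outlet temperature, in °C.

No heat crosses the boundary, so H_out = H_in.
T_out = Σ ṁᵢCp,ᵢTᵢ / Σ ṁᵢCp,ᵢ
      = -1372.3 / 54.504 = -25.178 °C

T_out = -25.2 °C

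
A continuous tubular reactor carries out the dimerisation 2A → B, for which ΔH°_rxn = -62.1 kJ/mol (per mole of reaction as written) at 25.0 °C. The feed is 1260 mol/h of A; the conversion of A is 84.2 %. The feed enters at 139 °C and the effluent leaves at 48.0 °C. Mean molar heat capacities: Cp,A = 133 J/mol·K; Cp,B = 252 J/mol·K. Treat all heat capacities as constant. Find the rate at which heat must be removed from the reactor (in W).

Q_out = 13400 W

Extent of reaction ξ = 0.842 × 1260 / 2 = 530.46 mol/h
Reaction term: ξ·ΔH°_rxn = 530.46 × -62.1 = -32942 kJ/h
Sensible, feed 139→25 °C: -19104 kJ/h
Outlet flows (mol/h): A 199.08, B 530.46
Sensible, products 25→48.0 °C: 3683.5 kJ/h
Q = ΔH = -48362 kJ/h = -13.434 kW
Heat removed = 13434 W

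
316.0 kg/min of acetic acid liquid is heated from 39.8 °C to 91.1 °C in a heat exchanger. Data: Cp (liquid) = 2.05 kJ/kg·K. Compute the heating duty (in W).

Q = ṁ·Cp·ΔT = 316.0 × 2.05 × (91.1 − 39.8) = 33232 kJ/min
Converting: 33232 / 60 s = 553.87 kW
Heating duty = 553870 W

Q = 554000 W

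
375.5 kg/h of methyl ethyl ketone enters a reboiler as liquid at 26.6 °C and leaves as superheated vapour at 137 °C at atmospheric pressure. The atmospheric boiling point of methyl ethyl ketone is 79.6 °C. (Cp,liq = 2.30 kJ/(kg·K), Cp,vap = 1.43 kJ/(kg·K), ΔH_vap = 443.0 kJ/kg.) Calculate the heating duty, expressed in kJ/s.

liquid 26.6→79.6 °C: 121.9 kJ/kg
vaporisation at 79.6 °C: 443 kJ/kg
vapour 79.6→137 °C: 82.082 kJ/kg
Δh = 121.9 + 443 + 82.082 = 646.98 kJ/kg
Q = ṁ·Δh = 375.5 kg/h × 646.98 kJ/kg = 242940 kJ/h
|Q| = 67.484 kW

Q = 67.5 kJ/s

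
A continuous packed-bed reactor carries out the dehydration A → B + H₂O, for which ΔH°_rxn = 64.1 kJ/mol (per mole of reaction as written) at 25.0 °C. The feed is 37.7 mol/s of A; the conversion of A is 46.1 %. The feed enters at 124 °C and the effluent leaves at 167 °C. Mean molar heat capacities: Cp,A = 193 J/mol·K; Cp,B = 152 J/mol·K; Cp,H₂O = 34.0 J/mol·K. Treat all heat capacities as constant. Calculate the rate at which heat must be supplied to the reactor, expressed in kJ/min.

Q_in = 84600 kJ/min

Extent of reaction ξ = 0.461 × 37.7 = 17.38 mol/s
Reaction term: ξ·ΔH°_rxn = 17.38 × 64.1 = 1114 kJ/s
Sensible, feed 124→25 °C: -720.33 kJ/s
Outlet flows (mol/s): A 20.32, B 17.38, H₂O 17.38
Sensible, products 25→167 °C: 1015.9 kJ/s
Q = ΔH = 1409.6 kJ/s = 1409.6 kW
Heat supplied = 84578 kJ/min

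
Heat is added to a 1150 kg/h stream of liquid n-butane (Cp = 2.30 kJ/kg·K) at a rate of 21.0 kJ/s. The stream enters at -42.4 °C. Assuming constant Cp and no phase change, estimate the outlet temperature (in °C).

T_out = -13.8 °C

Q = 21.0 kJ/s = 75600 kJ/h
ΔT = Q/(ṁ·Cp) = 75600/(1150×2.30) = 28.582 K
T_out = -42.4 + 28.582 = -13.818 °C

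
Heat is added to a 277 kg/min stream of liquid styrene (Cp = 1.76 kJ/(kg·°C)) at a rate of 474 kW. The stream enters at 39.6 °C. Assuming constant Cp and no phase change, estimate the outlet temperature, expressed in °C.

T_out = 97.9 °C

Q = 474 kW = 28440 kJ/min
ΔT = Q/(ṁ·Cp) = 28440/(277×1.76) = 58.336 K
T_out = 39.6 + 58.336 = 97.936 °C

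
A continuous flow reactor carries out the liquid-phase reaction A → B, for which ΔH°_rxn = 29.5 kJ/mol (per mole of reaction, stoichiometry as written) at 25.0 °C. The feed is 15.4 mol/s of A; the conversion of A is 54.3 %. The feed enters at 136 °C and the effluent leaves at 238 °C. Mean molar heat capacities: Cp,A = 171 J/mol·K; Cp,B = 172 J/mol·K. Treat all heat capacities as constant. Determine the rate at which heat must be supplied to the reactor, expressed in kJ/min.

Q_in = 31000 kJ/min

Extent of reaction ξ = 0.543 × 15.4 = 8.3622 mol/s
Reaction term: ξ·ΔH°_rxn = 8.3622 × 29.5 = 246.68 kJ/s
Sensible, feed 136→25 °C: -292.31 kJ/s
Outlet flows (mol/s): A 7.0378, B 8.3622
Sensible, products 25→238 °C: 562.7 kJ/s
Q = ΔH = 517.07 kJ/s = 517.07 kW
Heat supplied = 31024 kJ/min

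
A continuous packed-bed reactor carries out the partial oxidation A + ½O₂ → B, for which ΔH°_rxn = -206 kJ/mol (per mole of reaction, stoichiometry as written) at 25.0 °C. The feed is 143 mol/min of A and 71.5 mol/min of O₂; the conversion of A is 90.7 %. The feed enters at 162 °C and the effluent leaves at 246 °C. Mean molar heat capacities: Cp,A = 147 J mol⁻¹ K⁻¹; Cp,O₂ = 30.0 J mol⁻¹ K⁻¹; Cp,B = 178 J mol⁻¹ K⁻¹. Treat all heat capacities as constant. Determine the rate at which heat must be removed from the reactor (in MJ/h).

Extent of reaction ξ = 0.907 × 143 = 129.7 mol/min
Reaction term: ξ·ΔH°_rxn = 129.7 × -206 = -26718 kJ/min
Sensible, feed 162→25 °C: -3173.7 kJ/min
Outlet flows (mol/min): A 13.299, O₂ 6.6495, B 129.7
Sensible, products 25→246 °C: 5578.3 kJ/min
Q = ΔH = -24314 kJ/min = -405.23 kW
Heat removed = 1458.8 MJ/h

Q_out = 1460 MJ/h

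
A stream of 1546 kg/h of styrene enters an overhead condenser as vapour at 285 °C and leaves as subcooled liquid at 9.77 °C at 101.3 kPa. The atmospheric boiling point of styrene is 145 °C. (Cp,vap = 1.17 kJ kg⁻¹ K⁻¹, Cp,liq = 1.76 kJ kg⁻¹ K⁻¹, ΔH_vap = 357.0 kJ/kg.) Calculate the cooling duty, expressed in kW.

vapour 285→145 °C: -163.8 kJ/kg
condensation at 145 °C: -357 kJ/kg
liquid 145→9.77 °C: -238 kJ/kg
Δh = -163.8 + -357 + -238 = -758.8 kJ/kg
Q = ṁ·Δh = 1546 kg/h × -758.8 kJ/kg = -1.1731e+06 kJ/h
|Q| = 325.86 kW

Q_c = 326 kW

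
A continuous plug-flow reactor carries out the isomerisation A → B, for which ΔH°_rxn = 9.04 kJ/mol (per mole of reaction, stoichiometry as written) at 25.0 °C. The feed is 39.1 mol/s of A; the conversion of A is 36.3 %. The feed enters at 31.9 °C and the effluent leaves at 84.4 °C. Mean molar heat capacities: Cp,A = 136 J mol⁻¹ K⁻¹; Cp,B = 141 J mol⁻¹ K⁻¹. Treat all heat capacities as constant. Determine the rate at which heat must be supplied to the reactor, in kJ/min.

Q_in = 24700 kJ/min

Extent of reaction ξ = 0.363 × 39.1 = 14.193 mol/s
Reaction term: ξ·ΔH°_rxn = 14.193 × 9.04 = 128.31 kJ/s
Sensible, feed 31.9→25 °C: -36.691 kJ/s
Outlet flows (mol/s): A 24.907, B 14.193
Sensible, products 25→84.4 °C: 320.08 kJ/s
Q = ΔH = 411.7 kJ/s = 411.7 kW
Heat supplied = 24702 kJ/min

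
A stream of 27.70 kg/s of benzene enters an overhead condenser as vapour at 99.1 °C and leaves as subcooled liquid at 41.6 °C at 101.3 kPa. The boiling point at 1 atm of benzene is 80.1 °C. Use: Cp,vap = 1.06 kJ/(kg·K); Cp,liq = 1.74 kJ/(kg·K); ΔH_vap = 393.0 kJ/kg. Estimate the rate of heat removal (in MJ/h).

Q_c = 47900 MJ/h

vapour 99.1→80.1 °C: -20.14 kJ/kg
condensation at 80.1 °C: -393 kJ/kg
liquid 80.1→41.6 °C: -66.99 kJ/kg
Δh = -20.14 + -393 + -66.99 = -480.13 kJ/kg
Q = ṁ·Δh = 27.70 kg/s × -480.13 kJ/kg = -13300 kJ/s
|Q| = 13300 kW = 47879 MJ/h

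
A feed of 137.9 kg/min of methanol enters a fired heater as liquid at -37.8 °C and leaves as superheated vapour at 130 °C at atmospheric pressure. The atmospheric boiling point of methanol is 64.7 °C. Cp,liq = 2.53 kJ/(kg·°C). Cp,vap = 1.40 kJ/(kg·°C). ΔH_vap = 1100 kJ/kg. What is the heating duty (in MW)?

Q = 3.33 MW

liquid -37.8→64.7 °C: 259.32 kJ/kg
vaporisation at 64.7 °C: 1100 kJ/kg
vapour 64.7→130 °C: 91.42 kJ/kg
Δh = 259.32 + 1100 + 91.42 = 1450.7 kJ/kg
Q = ṁ·Δh = 137.9 kg/min × 1450.7 kJ/kg = 200060 kJ/min
|Q| = 3334.3 kW = 3.3343 MW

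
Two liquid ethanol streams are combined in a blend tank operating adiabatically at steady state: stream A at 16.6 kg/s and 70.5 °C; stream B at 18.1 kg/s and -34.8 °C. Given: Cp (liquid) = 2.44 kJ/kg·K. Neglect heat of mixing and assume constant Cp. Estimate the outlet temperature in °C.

T_out = 15.6 °C

Energy balance with Q = 0: Σ ṁᵢCp,ᵢ(T_out − Tᵢ) = 0
Σ ṁᵢCp,ᵢTᵢ = 16.6×2.44×70.5 + 18.1×2.44×-34.8 = 1318.6
Σ ṁᵢCp,ᵢ = 16.6×2.44 + 18.1×2.44 = 84.668
T_out = 1318.6 / 84.668 = 15.574 °C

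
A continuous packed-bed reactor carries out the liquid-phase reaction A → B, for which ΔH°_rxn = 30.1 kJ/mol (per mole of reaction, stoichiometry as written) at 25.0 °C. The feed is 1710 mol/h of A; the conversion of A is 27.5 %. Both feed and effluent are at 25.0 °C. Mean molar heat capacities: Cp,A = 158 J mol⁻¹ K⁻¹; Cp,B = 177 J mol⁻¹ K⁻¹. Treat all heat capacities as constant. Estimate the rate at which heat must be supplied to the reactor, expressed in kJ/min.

Q_in = 236 kJ/min

Extent of reaction ξ = 0.275 × 1710 = 470.25 mol/h
Reaction term: ξ·ΔH°_rxn = 470.25 × 30.1 = 14155 kJ/h
Q = ΔH = 14155 kJ/h = 3.9318 kW
Heat supplied = 235.91 kJ/min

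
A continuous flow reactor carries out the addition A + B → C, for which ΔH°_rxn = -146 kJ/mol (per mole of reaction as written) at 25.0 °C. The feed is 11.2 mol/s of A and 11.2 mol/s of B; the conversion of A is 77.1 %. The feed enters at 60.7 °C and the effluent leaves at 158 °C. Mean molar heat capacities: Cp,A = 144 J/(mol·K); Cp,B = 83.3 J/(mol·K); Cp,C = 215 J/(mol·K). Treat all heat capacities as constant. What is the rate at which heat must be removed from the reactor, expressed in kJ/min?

Extent of reaction ξ = 0.771 × 11.2 = 8.6352 mol/s
Reaction term: ξ·ΔH°_rxn = 8.6352 × -146 = -1260.7 kJ/s
Sensible, feed 60.7→25 °C: -90.884 kJ/s
Outlet flows (mol/s): A 2.5648, B 2.5648, C 8.6352
Sensible, products 25→158 °C: 324.46 kJ/s
Q = ΔH = -1027.2 kJ/s = -1027.2 kW
Heat removed = 61630 kJ/min

Q_out = 61600 kJ/min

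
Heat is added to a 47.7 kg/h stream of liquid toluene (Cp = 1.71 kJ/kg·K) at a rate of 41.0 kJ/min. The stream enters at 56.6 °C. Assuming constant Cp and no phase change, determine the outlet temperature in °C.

T_out = 86.8 °C

Q = 41.0 kJ/min = 2460 kJ/h
ΔT = Q/(ṁ·Cp) = 2460/(47.7×1.71) = 30.159 K
T_out = 56.6 + 30.159 = 86.759 °C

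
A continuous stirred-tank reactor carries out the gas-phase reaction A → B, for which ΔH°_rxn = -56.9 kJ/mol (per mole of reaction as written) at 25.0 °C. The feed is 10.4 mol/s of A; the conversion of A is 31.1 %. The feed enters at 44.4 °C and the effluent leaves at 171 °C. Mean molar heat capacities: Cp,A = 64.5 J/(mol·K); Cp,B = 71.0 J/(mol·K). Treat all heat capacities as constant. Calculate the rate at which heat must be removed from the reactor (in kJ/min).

Q_out = 5760 kJ/min

Extent of reaction ξ = 0.311 × 10.4 = 3.2344 mol/s
Reaction term: ξ·ΔH°_rxn = 3.2344 × -56.9 = -184.04 kJ/s
Sensible, feed 44.4→25 °C: -13.014 kJ/s
Outlet flows (mol/s): A 7.1656, B 3.2344
Sensible, products 25→171 °C: 101.01 kJ/s
Q = ΔH = -96.045 kJ/s = -96.045 kW
Heat removed = 5762.7 kJ/min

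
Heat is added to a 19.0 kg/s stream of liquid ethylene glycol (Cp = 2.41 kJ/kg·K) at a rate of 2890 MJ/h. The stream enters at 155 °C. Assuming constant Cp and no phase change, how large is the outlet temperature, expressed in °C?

Q = 2890 MJ/h = 802.78 kJ/s
ΔT = Q/(ṁ·Cp) = 802.78/(19.0×2.41) = 17.532 K
T_out = 155 + 17.532 = 172.53 °C

T_out = 173 °C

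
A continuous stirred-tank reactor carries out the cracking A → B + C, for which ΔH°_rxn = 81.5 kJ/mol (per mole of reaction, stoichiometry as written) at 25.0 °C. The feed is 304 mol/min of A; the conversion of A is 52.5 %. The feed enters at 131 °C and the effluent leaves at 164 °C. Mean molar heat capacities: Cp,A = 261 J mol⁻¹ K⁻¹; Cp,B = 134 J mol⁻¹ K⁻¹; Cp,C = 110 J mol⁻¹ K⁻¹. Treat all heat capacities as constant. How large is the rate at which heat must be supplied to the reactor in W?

Q_in = 254000 W

Extent of reaction ξ = 0.525 × 304 = 159.6 mol/min
Reaction term: ξ·ΔH°_rxn = 159.6 × 81.5 = 13007 kJ/min
Sensible, feed 131→25 °C: -8410.5 kJ/min
Outlet flows (mol/min): A 144.4, B 159.6, C 159.6
Sensible, products 25→164 °C: 10652 kJ/min
Q = ΔH = 15249 kJ/min = 254.14 kW
Heat supplied = 254140 W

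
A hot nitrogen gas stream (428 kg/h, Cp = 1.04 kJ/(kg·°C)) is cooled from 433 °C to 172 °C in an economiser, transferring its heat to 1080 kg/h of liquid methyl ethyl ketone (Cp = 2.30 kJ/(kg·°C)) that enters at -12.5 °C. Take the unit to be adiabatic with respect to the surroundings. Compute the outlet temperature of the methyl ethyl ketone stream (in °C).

Heat released by hot stream: Q = 428 × 1.04 × (433 − 172) = 116180 kJ/h
Energy balance on cold side (adiabatic exchanger): Q = ṁ_c·Cp_c·(T_c,out − T_c,in)
T_c,out = -12.5 + 116180/(1080 × 2.30) = 34.27 °C

T_c,out = 34.3 °C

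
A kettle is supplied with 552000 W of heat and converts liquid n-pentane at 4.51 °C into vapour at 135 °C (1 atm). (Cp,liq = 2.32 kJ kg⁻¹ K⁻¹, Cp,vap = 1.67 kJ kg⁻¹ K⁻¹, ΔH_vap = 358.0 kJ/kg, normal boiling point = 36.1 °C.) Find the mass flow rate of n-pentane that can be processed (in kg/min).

ṁ = 55.5 kg/min

Δh = 2.32×(36.1−4.51) + 358.0 + 1.67×(135−36.1) = 596.45 kJ/kg
Q = 552000 W = 552 kJ/s = 33120 kJ/min
ṁ = Q/Δh = 33120 / 596.45 = 55.528 kg/min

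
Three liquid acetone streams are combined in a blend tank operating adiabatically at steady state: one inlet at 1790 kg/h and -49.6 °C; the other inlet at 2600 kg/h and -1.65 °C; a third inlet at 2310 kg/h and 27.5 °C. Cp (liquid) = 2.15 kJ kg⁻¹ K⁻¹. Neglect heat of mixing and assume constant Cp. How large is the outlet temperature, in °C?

T_out = -4.41 °C

No heat crosses the boundary, so H_out = H_in.
Σ ṁᵢCp,ᵢTᵢ = 1790×2.15×-49.6 + 2600×2.15×-1.65 + 2310×2.15×27.5 = -63530
Σ ṁᵢCp,ᵢ = 1790×2.15 + 2600×2.15 + 2310×2.15 = 14405
T_out = -63530 / 14405 = -4.4103 °C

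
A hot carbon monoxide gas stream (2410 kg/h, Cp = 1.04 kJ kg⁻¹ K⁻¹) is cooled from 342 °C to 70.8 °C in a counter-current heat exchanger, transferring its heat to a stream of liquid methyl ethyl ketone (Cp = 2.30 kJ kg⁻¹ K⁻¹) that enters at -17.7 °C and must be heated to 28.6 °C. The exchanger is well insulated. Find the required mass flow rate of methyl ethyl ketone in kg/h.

Heat released by hot stream: Q = 2410 × 1.04 × (342 − 70.8) = 679740 kJ/h
Energy balance on cold side (adiabatic exchanger): Q = ṁ_c·Cp_c·(T_c,out − T_c,in)
ṁ_c = 679740 / [2.30 × (28.6 − -17.7)] = 6383.1 kg/h

ṁ_c = 6380 kg/h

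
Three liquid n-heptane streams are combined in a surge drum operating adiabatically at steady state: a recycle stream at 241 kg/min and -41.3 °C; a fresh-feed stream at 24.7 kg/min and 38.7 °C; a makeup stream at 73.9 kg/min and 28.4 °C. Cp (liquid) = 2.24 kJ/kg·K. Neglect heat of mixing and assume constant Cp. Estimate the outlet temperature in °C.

No heat crosses the boundary, so H_out = H_in.
T_out = Σ ṁᵢCp,ᵢTᵢ / Σ ṁᵢCp,ᵢ
      = -15453 / 760.7 = -20.314 °C

T_out = -20.3 °C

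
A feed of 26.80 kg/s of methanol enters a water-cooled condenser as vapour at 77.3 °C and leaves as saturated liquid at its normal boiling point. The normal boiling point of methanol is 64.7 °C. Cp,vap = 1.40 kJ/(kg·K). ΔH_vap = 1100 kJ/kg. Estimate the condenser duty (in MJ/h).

vapour 77.3→64.7 °C: -17.64 kJ/kg
condensation at 64.7 °C: -1100 kJ/kg
Δh = -17.64 + -1100 = -1117.6 kJ/kg
Q = ṁ·Δh = 26.80 kg/s × -1117.6 kJ/kg = -29953 kJ/s
|Q| = 29953 kW = 107830 MJ/h

Q_c = 108000 MJ/h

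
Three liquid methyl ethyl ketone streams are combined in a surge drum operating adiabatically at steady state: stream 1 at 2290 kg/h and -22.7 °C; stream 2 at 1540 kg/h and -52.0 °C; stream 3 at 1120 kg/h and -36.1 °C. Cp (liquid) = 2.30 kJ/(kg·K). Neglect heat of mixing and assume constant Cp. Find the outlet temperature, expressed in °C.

T_out = -34.8 °C

Adiabatic, steady state ⇒ Σ ṁᵢCp,ᵢ(T_out − Tᵢ) = 0
Σ ṁᵢCp,ᵢTᵢ = 2290×2.30×-22.7 + 1540×2.30×-52.0 + 1120×2.30×-36.1 = -396740
Σ ṁᵢCp,ᵢ = 2290×2.30 + 1540×2.30 + 1120×2.30 = 11385
T_out = -396740 / 11385 = -34.847 °C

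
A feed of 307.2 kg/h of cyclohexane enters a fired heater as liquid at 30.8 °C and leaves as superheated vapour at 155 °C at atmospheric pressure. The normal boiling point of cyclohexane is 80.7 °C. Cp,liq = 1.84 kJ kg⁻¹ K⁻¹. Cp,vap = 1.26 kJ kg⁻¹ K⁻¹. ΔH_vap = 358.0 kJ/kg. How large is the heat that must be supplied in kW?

liquid 30.8→80.7 °C: 91.816 kJ/kg
vaporisation at 80.7 °C: 358 kJ/kg
vapour 80.7→155 °C: 93.618 kJ/kg
Δh = 91.816 + 358 + 93.618 = 543.43 kJ/kg
Q = ṁ·Δh = 307.2 kg/h × 543.43 kJ/kg = 166940 kJ/h
|Q| = 46.373 kW

Q = 46.4 kW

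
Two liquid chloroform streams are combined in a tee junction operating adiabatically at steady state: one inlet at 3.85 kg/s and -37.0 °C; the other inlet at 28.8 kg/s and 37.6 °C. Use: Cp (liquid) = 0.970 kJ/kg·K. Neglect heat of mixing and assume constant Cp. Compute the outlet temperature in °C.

T_out = 28.8 °C

Energy balance with Q = 0: Σ ṁᵢCp,ᵢ(T_out − Tᵢ) = 0
T_out = Σ ṁᵢCp,ᵢTᵢ / Σ ṁᵢCp,ᵢ
      = 912.22 / 31.671 = 28.803 °C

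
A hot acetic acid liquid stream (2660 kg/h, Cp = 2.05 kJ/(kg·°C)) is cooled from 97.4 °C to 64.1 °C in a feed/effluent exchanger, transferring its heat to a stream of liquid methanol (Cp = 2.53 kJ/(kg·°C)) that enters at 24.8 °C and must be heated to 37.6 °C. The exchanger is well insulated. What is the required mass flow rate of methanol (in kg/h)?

Heat released by hot stream: Q = 2660 × 2.05 × (97.4 − 64.1) = 181580 kJ/h
Energy balance on cold side (adiabatic exchanger): Q = ṁ_c·Cp_c·(T_c,out − T_c,in)
ṁ_c = 181580 / [2.53 × (37.6 − 24.8)] = 5607.2 kg/h

ṁ_c = 5610 kg/h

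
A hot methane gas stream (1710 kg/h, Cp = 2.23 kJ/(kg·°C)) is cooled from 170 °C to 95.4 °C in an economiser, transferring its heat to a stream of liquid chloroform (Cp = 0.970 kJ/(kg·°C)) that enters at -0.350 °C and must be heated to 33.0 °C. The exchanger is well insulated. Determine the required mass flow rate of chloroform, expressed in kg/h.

Heat released by hot stream: Q = 1710 × 2.23 × (170 − 95.4) = 284470 kJ/h
Energy balance on cold side (adiabatic exchanger): Q = ṁ_c·Cp_c·(T_c,out − T_c,in)
ṁ_c = 284470 / [0.970 × (33.0 − -0.350)] = 8793.7 kg/h

ṁ_c = 8790 kg/h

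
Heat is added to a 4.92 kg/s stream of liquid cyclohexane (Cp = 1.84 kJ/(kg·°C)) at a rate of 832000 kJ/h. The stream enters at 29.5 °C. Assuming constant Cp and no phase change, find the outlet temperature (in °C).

T_out = 55.0 °C

Q = 832000 kJ/h = 231.11 kJ/s
ΔT = Q/(ṁ·Cp) = 231.11/(4.92×1.84) = 25.529 K
T_out = 29.5 + 25.529 = 55.029 °C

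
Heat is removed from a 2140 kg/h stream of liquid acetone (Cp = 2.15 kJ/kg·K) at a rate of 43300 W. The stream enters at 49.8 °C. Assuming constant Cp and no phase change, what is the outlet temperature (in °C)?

Q = 43300 W = 155880 kJ/h
ΔT = Q/(ṁ·Cp) = 155880/(2140×2.15) = 33.88 K
T_out = 49.8 − 33.88 = 15.92 °C

T_out = 15.9 °C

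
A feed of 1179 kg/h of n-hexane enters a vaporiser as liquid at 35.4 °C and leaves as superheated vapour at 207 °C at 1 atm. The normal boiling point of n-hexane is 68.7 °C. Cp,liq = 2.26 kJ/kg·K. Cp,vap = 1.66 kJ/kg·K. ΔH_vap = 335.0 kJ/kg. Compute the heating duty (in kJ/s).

liquid 35.4→68.7 °C: 75.258 kJ/kg
vaporisation at 68.7 °C: 335 kJ/kg
vapour 68.7→207 °C: 229.58 kJ/kg
Δh = 75.258 + 335 + 229.58 = 639.84 kJ/kg
Q = ṁ·Δh = 1179 kg/h × 639.84 kJ/kg = 754370 kJ/h
|Q| = 209.55 kW

Q = 210 kJ/s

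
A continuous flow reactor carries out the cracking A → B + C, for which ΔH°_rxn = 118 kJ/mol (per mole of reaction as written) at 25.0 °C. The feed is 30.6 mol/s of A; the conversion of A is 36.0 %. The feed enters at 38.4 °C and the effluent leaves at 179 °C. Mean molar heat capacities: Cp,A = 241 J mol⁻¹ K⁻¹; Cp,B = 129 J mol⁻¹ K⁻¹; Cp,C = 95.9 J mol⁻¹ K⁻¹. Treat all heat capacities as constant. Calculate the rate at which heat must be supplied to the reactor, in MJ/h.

Q_in = 8310 MJ/h

Extent of reaction ξ = 0.360 × 30.6 = 11.016 mol/s
Reaction term: ξ·ΔH°_rxn = 11.016 × 118 = 1299.9 kJ/s
Sensible, feed 38.4→25 °C: -98.82 kJ/s
Outlet flows (mol/s): A 19.584, B 11.016, C 11.016
Sensible, products 25→179 °C: 1108.4 kJ/s
Q = ΔH = 2309.4 kJ/s = 2309.4 kW
Heat supplied = 8314 MJ/h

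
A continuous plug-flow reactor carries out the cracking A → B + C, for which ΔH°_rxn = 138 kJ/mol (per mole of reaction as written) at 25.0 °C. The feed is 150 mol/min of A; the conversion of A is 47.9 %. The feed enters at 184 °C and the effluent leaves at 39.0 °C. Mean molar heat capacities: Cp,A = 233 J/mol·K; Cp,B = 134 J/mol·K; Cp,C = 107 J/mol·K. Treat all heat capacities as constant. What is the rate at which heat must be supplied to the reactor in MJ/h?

Q_in = 291 MJ/h

Extent of reaction ξ = 0.479 × 150 = 71.85 mol/min
Reaction term: ξ·ΔH°_rxn = 71.85 × 138 = 9915.3 kJ/min
Sensible, feed 184→25 °C: -5557.1 kJ/min
Outlet flows (mol/min): A 78.15, B 71.85, C 71.85
Sensible, products 25→39.0 °C: 497.35 kJ/min
Q = ΔH = 4855.6 kJ/min = 80.927 kW
Heat supplied = 291.34 MJ/h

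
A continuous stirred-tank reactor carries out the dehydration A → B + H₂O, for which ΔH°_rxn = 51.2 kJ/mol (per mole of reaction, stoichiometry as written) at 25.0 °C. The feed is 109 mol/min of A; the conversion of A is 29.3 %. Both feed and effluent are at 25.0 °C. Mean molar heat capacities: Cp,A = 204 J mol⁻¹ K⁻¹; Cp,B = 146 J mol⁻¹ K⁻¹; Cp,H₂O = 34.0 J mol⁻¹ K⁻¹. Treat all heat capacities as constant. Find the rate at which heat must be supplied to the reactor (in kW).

Q_in = 27.3 kW

Extent of reaction ξ = 0.293 × 109 = 31.937 mol/min
Reaction term: ξ·ΔH°_rxn = 31.937 × 51.2 = 1635.2 kJ/min
Q = ΔH = 1635.2 kJ/min = 27.253 kW
Heat supplied = 27.253 kW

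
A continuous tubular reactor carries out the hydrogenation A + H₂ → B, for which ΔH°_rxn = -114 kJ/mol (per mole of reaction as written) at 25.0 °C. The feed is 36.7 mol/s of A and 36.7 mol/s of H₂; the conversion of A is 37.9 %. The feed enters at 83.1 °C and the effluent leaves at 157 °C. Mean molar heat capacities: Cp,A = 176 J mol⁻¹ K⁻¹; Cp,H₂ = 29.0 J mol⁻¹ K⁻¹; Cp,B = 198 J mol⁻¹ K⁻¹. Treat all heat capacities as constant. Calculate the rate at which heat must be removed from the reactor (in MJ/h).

Q_out = 3750 MJ/h

Extent of reaction ξ = 0.379 × 36.7 = 13.909 mol/s
Reaction term: ξ·ΔH°_rxn = 13.909 × -114 = -1585.7 kJ/s
Sensible, feed 83.1→25 °C: -437.12 kJ/s
Outlet flows (mol/s): A 22.791, H₂ 22.791, B 13.909
Sensible, products 25→157 °C: 980.25 kJ/s
Q = ΔH = -1042.5 kJ/s = -1042.5 kW
Heat removed = 3753.1 MJ/h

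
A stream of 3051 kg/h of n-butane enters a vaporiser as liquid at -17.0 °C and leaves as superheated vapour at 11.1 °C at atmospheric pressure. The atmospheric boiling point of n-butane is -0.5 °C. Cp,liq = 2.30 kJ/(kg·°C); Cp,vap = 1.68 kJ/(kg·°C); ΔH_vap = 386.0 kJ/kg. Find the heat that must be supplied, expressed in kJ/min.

liquid -17.0→-0.5 °C: 37.95 kJ/kg
vaporisation at -0.5 °C: 386 kJ/kg
vapour -0.5→11.1 °C: 19.488 kJ/kg
Δh = 37.95 + 386 + 19.488 = 443.44 kJ/kg
Q = ṁ·Δh = 3051 kg/h × 443.44 kJ/kg = 1.3529e+06 kJ/h
|Q| = 375.81 kW = 22549 kJ/min

Q = 22500 kJ/min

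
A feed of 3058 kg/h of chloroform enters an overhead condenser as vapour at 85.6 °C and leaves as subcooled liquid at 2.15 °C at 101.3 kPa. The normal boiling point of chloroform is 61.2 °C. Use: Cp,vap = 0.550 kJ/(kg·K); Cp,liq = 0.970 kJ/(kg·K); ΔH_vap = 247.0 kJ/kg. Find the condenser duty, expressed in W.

Q_c = 270000 W

vapour 85.6→61.2 °C: -13.42 kJ/kg
condensation at 61.2 °C: -247 kJ/kg
liquid 61.2→2.15 °C: -57.279 kJ/kg
Δh = -13.42 + -247 + -57.279 = -317.7 kJ/kg
Q = ṁ·Δh = 3058 kg/h × -317.7 kJ/kg = -971520 kJ/h
|Q| = 269.87 kW = 269870 W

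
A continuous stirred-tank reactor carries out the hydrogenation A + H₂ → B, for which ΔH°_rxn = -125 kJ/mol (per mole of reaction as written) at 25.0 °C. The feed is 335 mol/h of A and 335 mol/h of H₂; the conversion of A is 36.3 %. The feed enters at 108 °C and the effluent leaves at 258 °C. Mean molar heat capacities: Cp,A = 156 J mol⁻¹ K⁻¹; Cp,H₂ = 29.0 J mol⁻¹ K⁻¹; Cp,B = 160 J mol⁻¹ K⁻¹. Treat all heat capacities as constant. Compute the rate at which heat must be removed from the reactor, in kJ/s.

Extent of reaction ξ = 0.363 × 335 = 121.6 mol/h
Reaction term: ξ·ΔH°_rxn = 121.6 × -125 = -15201 kJ/h
Sensible, feed 108→25 °C: -5143.9 kJ/h
Outlet flows (mol/h): A 213.4, H₂ 213.4, B 121.6
Sensible, products 25→258 °C: 13732 kJ/h
Q = ΔH = -6612.7 kJ/h = -1.8369 kW
Heat removed = 1.8369 kJ/s

Q_out = 1.84 kJ/s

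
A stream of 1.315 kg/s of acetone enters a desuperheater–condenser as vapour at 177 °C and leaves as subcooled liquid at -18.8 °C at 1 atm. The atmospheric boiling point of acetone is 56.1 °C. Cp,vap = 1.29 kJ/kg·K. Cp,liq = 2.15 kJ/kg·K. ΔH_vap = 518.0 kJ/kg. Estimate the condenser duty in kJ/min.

vapour 177→56.1 °C: -155.96 kJ/kg
condensation at 56.1 °C: -518 kJ/kg
liquid 56.1→-18.8 °C: -161.03 kJ/kg
Δh = -155.96 + -518 + -161.03 = -835 kJ/kg
Q = ṁ·Δh = 1.315 kg/s × -835 kJ/kg = -1098 kJ/s
|Q| = 1098 kW = 65881 kJ/min

Q_c = 65900 kJ/min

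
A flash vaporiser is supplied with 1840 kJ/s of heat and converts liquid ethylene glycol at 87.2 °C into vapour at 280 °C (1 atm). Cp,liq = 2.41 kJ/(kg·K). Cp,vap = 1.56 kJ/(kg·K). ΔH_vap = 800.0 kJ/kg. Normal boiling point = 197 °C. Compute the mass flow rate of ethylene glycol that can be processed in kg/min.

Δh = 2.41×(197−87.2) + 800.0 + 1.56×(280−197) = 1194.1 kJ/kg
Q = 1840 kJ/s = 1840 kJ/s = 110400 kJ/min
ṁ = Q/Δh = 110400 / 1194.1 = 92.455 kg/min

ṁ = 92.5 kg/min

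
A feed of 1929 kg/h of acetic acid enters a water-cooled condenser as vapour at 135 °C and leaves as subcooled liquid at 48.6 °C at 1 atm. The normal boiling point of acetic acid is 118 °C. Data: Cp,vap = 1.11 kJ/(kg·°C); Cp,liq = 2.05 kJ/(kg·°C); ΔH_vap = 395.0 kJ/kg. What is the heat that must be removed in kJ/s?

Q_c = 298 kJ/s

vapour 135→118 °C: -18.87 kJ/kg
condensation at 118 °C: -395 kJ/kg
liquid 118→48.6 °C: -142.27 kJ/kg
Δh = -18.87 + -395 + -142.27 = -556.14 kJ/kg
Q = ṁ·Δh = 1929 kg/h × -556.14 kJ/kg = -1.0728e+06 kJ/h
|Q| = 298 kW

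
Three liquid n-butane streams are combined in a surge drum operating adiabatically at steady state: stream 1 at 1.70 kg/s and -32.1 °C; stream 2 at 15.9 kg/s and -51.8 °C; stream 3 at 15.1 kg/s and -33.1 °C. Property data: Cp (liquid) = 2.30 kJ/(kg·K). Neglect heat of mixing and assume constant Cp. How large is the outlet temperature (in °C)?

T_out = -42.1 °C

No heat crosses the boundary, so H_out = H_in.
Σ ṁᵢCp,ᵢTᵢ = 1.70×2.30×-32.1 + 15.9×2.30×-51.8 + 15.1×2.30×-33.1 = -3169.4
Σ ṁᵢCp,ᵢ = 1.70×2.30 + 15.9×2.30 + 15.1×2.30 = 75.21
T_out = -3169.4 / 75.21 = -42.141 °C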